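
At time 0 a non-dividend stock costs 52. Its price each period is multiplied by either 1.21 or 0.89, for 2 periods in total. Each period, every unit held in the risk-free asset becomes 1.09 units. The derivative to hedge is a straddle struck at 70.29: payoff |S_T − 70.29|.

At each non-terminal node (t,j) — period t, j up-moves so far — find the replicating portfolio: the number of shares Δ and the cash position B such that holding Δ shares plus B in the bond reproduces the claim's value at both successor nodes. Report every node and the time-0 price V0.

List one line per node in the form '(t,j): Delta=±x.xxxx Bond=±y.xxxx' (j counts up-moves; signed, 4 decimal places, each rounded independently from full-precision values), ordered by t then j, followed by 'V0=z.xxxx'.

(0,0): Delta=-0.5973 Bond=42.0636
(1,0): Delta=-1.0000 Bond=64.4862
(1,1): Delta=-0.4196 Bond=34.6672
V0=11.0040

No-arbitrage ⇒ martingale measure with p* = (R−d)/(u−d) = 0.6250.
Terminal payoffs: V(2,0)=29.1008, V(2,1)=14.2912, V(2,2)=5.8432
(1,0): S=46.2800. Δ = (V_up−V_dn)/(S_up−S_dn) = (14.2912−29.1008)/(55.9988−41.1892) = -1.0000. V = [p*·14.2912 + (1−p*)·29.1008]/1.09 = 18.2062. B = V − Δ·S = 64.4862.
(1,1): S=62.9200. Δ = (V_up−V_dn)/(S_up−S_dn) = (5.8432−14.2912)/(76.1332−55.9988) = -0.4196. V = [p*·5.8432 + (1−p*)·14.2912]/1.09 = 8.2672. B = V − Δ·S = 34.6672.
(0,0): S=52.0000. Δ = (V_up−V_dn)/(S_up−S_dn) = (8.2672−18.2062)/(62.9200−46.2800) = -0.5973. V = [p*·8.2672 + (1−p*)·18.2062]/1.09 = 11.0040. B = V − Δ·S = 42.0636.
Root portfolio cost Δ·52+B reproduces V0=11.0040.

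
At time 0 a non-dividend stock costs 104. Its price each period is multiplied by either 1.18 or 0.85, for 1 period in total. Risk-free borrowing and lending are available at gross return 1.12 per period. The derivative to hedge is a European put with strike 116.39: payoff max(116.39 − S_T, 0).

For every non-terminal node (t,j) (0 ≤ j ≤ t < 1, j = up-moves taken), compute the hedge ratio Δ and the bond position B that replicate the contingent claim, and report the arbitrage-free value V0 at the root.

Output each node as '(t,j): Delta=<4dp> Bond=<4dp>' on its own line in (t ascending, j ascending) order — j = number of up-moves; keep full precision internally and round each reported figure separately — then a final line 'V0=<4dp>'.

(0,0): Delta=-0.8156 Bond=89.3620
V0=4.5438

Under the risk-neutral measure, an up-move has probability p* = (R−d)/(u−d) = 0.8182 and values discount at R = 1.12.
Payoff layer (t=1): V(1,0)=27.9900, V(1,1)=0.0000
(0,0): S=104.0000. Δ = (V_up−V_dn)/(S_up−S_dn) = (0.0000−27.9900)/(122.7200−88.4000) = -0.8156. V = [p*·0.0000 + (1−p*)·27.9900]/1.12 = 4.5438. B = V − Δ·S = 89.3620.
The time-0 hedge costs 4.5438, which is the no-arbitrage price.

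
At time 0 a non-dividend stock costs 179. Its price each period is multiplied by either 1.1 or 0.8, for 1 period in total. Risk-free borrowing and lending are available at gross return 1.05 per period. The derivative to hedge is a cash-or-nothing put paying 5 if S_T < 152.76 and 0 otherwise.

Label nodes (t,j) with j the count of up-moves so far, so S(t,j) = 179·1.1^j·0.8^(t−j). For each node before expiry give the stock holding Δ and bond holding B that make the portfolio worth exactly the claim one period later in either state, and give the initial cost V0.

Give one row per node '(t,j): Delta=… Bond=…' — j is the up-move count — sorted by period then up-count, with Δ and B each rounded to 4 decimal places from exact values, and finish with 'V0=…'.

Risk-neutral probability p* = (R−d)/(u−d) = (1.05−0.8)/(1.1−0.8) = 0.8333.
Terminal values V(1,·): V(1,0)=5.0000, V(1,1)=0.0000
  t=0,j=0: stock 179.0000 → up 196.9000 (V=0.0000), down 143.2000 (V=5.0000). Price 0.7937; hedge Δ=-0.0931, bond B=17.4603.
Check: Δ(0,0)·S0 + B(0,0) = 0.7937 = V0.

(0,0): Delta=-0.0931 Bond=17.4603
V0=0.7937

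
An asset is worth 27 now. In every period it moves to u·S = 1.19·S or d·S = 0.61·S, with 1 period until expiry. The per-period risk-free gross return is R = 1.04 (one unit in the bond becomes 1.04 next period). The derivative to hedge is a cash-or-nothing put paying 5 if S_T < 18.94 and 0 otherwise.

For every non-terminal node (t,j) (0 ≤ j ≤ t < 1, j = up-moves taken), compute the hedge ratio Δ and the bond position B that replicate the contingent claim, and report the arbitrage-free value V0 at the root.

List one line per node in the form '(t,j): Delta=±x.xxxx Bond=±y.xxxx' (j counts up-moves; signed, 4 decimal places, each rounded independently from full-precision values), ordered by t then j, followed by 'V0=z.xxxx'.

Under the risk-neutral measure, an up-move has probability p* = (R−d)/(u−d) = 0.7414 and values discount at R = 1.04.
Terminal payoffs: V(1,0)=5.0000, V(1,1)=0.0000
  t=0,j=0: stock 27.0000 → up 32.1300 (V=0.0000), down 16.4700 (V=5.0000). Price 1.2434; hedge Δ=-0.3193, bond B=9.8641.
Each (Δ,B) replicates both successor values, so the strategy is self-financing and V0 is arbitrage-free.

(0,0): Delta=-0.3193 Bond=9.8641
V0=1.2434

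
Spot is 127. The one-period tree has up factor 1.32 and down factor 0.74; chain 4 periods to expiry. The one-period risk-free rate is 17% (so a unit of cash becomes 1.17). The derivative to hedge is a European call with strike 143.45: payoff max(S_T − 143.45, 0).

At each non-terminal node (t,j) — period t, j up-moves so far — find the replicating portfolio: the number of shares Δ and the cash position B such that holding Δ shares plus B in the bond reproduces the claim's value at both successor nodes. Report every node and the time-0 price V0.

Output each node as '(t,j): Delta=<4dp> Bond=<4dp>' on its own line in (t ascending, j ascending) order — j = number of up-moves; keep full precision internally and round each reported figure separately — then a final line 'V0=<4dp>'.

No-arbitrage ⇒ martingale measure with p* = (R−d)/(u−d) = 0.7414.
Terminal payoffs: V(4,0)=0.0000, V(4,1)=0.0000, V(4,2)=0.0000, V(4,3)=72.7010, V(4,4)=242.1166
(3,0): S=51.4634. Δ = (V_up−V_dn)/(S_up−S_dn) = (0.0000−0.0000)/(67.9318−38.0830) = 0.0000. V = [p*·0.0000 + (1−p*)·0.0000]/1.17 = 0.0000. B = V − Δ·S = 0.0000.
(3,1): S=91.7997. Δ = (V_up−V_dn)/(S_up−S_dn) = (0.0000−0.0000)/(121.1756−67.9318) = 0.0000. V = [p*·0.0000 + (1−p*)·0.0000]/1.17 = 0.0000. B = V − Δ·S = 0.0000.
(3,2): S=163.7508. Δ = (V_up−V_dn)/(S_up−S_dn) = (72.7010−0.0000)/(216.1510−121.1756) = 0.7655. V = [p*·72.7010 + (1−p*)·0.0000]/1.17 = 46.0675. B = V − Δ·S = -79.2790.
(3,3): S=292.0959. Δ = (V_up−V_dn)/(S_up−S_dn) = (242.1166−72.7010)/(385.5666−216.1510) = 1.0000. V = [p*·242.1166 + (1−p*)·72.7010]/1.17 = 169.4891. B = V − Δ·S = -122.6068.
(2,0): S=69.5452. Δ = (V_up−V_dn)/(S_up−S_dn) = (0.0000−0.0000)/(91.7997−51.4634) = 0.0000. V = [p*·0.0000 + (1−p*)·0.0000]/1.17 = 0.0000. B = V − Δ·S = 0.0000.
(2,1): S=124.0536. Δ = (V_up−V_dn)/(S_up−S_dn) = (46.0675−0.0000)/(163.7508−91.7997) = 0.6403. V = [p*·46.0675 + (1−p*)·0.0000]/1.17 = 29.1910. B = V − Δ·S = -50.2357.
(2,2): S=221.2848. Δ = (V_up−V_dn)/(S_up−S_dn) = (169.4891−46.0675)/(292.0959−163.7508) = 0.9616. V = [p*·169.4891 + (1−p*)·46.0675]/1.17 = 117.5810. B = V − Δ·S = -95.2148.
(1,0): S=93.9800. Δ = (V_up−V_dn)/(S_up−S_dn) = (29.1910−0.0000)/(124.0536−69.5452) = 0.5355. V = [p*·29.1910 + (1−p*)·0.0000]/1.17 = 18.4971. B = V − Δ·S = -31.8323.
(1,1): S=167.6400. Δ = (V_up−V_dn)/(S_up−S_dn) = (117.5810−29.1910)/(221.2848−124.0536) = 0.9091. V = [p*·117.5810 + (1−p*)·29.1910]/1.17 = 80.9585. B = V − Δ·S = -71.4379.
(0,0): S=127.0000. Δ = (V_up−V_dn)/(S_up−S_dn) = (80.9585−18.4971)/(167.6400−93.9800) = 0.8480. V = [p*·80.9585 + (1−p*)·18.4971]/1.17 = 55.3887. B = V − Δ·S = -52.3035.
The time-0 hedge costs 55.3887, which is the no-arbitrage price.

(0,0): Delta=0.8480 Bond=-52.3035
(1,0): Delta=0.5355 Bond=-31.8323
(1,1): Delta=0.9091 Bond=-71.4379
(2,0): Delta=0.0000 Bond=0.0000
(2,1): Delta=0.6403 Bond=-50.2357
(2,2): Delta=0.9616 Bond=-95.2148
(3,0): Delta=0.0000 Bond=0.0000
(3,1): Delta=0.0000 Bond=0.0000
(3,2): Delta=0.7655 Bond=-79.2790
(3,3): Delta=1.0000 Bond=-122.6068
V0=55.3887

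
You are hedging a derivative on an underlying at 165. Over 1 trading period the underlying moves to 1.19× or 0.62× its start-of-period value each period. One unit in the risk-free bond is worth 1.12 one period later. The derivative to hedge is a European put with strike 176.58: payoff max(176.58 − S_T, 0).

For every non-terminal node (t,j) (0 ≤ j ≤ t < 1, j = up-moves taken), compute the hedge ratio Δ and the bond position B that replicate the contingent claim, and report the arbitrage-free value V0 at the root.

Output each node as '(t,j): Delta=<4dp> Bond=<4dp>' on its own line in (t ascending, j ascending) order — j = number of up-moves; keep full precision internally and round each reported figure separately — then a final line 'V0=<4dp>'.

No-arbitrage ⇒ martingale measure with p* = (R−d)/(u−d) = 0.8772.
Payoff layer (t=1): V(1,0)=74.2800, V(1,1)=0.0000
  t=0,j=0: stock 165.0000 → up 196.3500 (V=0.0000), down 102.3000 (V=74.2800). Price 8.1447; hedge Δ=-0.7898, bond B=138.4605.
Root portfolio cost Δ·165+B reproduces V0=8.1447.

(0,0): Delta=-0.7898 Bond=138.4605
V0=8.1447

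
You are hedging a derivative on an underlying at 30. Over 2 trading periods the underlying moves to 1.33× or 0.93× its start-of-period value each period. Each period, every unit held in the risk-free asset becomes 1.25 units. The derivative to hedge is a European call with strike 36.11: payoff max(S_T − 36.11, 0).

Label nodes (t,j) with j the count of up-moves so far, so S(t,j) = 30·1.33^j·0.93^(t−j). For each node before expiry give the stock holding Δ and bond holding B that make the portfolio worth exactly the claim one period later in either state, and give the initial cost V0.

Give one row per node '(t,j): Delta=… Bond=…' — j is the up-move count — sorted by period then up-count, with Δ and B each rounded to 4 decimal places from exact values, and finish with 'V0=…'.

Under the risk-neutral measure, an up-move has probability p* = (R−d)/(u−d) = 0.8000 and values discount at R = 1.25.
Terminal payoffs: V(2,0)=0.0000, V(2,1)=0.9970, V(2,2)=16.9570
  t=1,j=0: stock 27.9000 → up 37.1070 (V=0.9970), down 25.9470 (V=0.0000). Price 0.6381; hedge Δ=0.0893, bond B=-1.8544.
  t=1,j=1: stock 39.9000 → up 53.0670 (V=16.9570), down 37.1070 (V=0.9970). Price 11.0120; hedge Δ=1.0000, bond B=-28.8880.
  t=0,j=0: stock 30.0000 → up 39.9000 (V=11.0120), down 27.9000 (V=0.6381). Price 7.1498; hedge Δ=0.8645, bond B=-18.7850.
Check: Δ(0,0)·S0 + B(0,0) = 7.1498 = V0.

(0,0): Delta=0.8645 Bond=-18.7850
(1,0): Delta=0.0893 Bond=-1.8544
(1,1): Delta=1.0000 Bond=-28.8880
V0=7.1498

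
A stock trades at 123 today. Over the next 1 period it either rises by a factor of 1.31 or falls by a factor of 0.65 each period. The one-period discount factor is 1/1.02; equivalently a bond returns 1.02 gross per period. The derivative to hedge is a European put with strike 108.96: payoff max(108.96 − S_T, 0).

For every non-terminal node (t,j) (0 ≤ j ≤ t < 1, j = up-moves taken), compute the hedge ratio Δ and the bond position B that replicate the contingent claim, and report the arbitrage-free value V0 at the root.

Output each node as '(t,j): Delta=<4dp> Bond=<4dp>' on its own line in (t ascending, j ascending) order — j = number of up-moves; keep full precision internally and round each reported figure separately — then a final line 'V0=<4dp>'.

(0,0): Delta=-0.3574 Bond=56.4514
V0=12.4969

Since d<R<u, set p* = (R−d)/(u−d) = 0.5606; price each node as the discounted p*-expectation of its children.
Payoff layer (t=1): V(1,0)=29.0100, V(1,1)=0.0000
(0,0): S=123.0000. Δ = (V_up−V_dn)/(S_up−S_dn) = (0.0000−29.0100)/(161.1300−79.9500) = -0.3574. V = [p*·0.0000 + (1−p*)·29.0100]/1.02 = 12.4969. B = V − Δ·S = 56.4514.
Self-financing check: at every node Δ·S+B equals the discounted successor values.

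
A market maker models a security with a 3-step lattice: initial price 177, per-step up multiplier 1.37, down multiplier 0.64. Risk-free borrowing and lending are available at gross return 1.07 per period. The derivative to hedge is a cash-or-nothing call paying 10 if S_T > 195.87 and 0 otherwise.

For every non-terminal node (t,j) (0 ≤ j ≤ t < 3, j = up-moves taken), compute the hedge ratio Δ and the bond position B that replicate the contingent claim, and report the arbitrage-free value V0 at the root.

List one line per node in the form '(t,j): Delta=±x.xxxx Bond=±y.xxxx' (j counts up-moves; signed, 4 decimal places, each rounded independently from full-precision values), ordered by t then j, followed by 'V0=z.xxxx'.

(0,0): Delta=0.0327 Bond=-0.6325
(1,0): Delta=0.0666 Bond=-4.5106
(1,1): Delta=0.0217 Bond=1.9980
(2,0): Delta=0.0000 Bond=0.0000
(2,1): Delta=0.0883 Bond=-8.1936
(2,2): Delta=0.0000 Bond=9.3458
V0=5.1602

Under the risk-neutral measure, an up-move has probability p* = (R−d)/(u−d) = 0.5890 and values discount at R = 1.07.
Terminal payoffs: V(3,0)=0.0000, V(3,1)=0.0000, V(3,2)=10.0000, V(3,3)=10.0000
(2,0): S=72.4992. Δ = (V_up−V_dn)/(S_up−S_dn) = (0.0000−0.0000)/(99.3239−46.3995) = 0.0000. V = [p*·0.0000 + (1−p*)·0.0000]/1.07 = 0.0000. B = V − Δ·S = 0.0000.
(2,1): S=155.1936. Δ = (V_up−V_dn)/(S_up−S_dn) = (10.0000−0.0000)/(212.6152−99.3239) = 0.0883. V = [p*·10.0000 + (1−p*)·0.0000]/1.07 = 5.5051. B = V − Δ·S = -8.1936.
(2,2): S=332.2113. Δ = (V_up−V_dn)/(S_up−S_dn) = (10.0000−10.0000)/(455.1295−212.6152) = 0.0000. V = [p*·10.0000 + (1−p*)·10.0000]/1.07 = 9.3458. B = V − Δ·S = 9.3458.
(1,0): S=113.2800. Δ = (V_up−V_dn)/(S_up−S_dn) = (5.5051−0.0000)/(155.1936−72.4992) = 0.0666. V = [p*·5.5051 + (1−p*)·0.0000]/1.07 = 3.0306. B = V − Δ·S = -4.5106.
(1,1): S=242.4900. Δ = (V_up−V_dn)/(S_up−S_dn) = (9.3458−5.5051)/(332.2113−155.1936) = 0.0217. V = [p*·9.3458 + (1−p*)·5.5051]/1.07 = 7.2593. B = V − Δ·S = 1.9980.
(0,0): S=177.0000. Δ = (V_up−V_dn)/(S_up−S_dn) = (7.2593−3.0306)/(242.4900−113.2800) = 0.0327. V = [p*·7.2593 + (1−p*)·3.0306]/1.07 = 5.1602. B = V − Δ·S = -0.6325.
Self-financing check: at every node Δ·S+B equals the discounted successor values.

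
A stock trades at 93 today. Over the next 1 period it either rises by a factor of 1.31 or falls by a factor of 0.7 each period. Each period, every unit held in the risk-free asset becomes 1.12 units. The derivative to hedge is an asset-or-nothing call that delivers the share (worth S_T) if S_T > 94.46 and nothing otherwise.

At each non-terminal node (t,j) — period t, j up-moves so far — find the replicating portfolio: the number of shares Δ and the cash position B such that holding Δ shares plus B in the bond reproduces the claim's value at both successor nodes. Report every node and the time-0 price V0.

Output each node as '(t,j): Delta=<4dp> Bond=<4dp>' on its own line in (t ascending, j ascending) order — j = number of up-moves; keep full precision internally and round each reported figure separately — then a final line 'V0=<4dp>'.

(0,0): Delta=2.1475 Bond=-124.8258
V0=74.8955

Risk-neutral probability p* = (R−d)/(u−d) = (1.12−0.7)/(1.31−0.7) = 0.6885.
Payoff layer (t=1): V(1,0)=0.0000, V(1,1)=121.8300
Node (0,0) S=93.0000: V=(p*·121.8300+(1−p*)·0.0000)/1.12=74.8955; Δ=(121.8300−0.0000)/(121.8300−65.1000)=2.1475; B=V−Δ·S=-124.8258
Self-financing check: at every node Δ·S+B equals the discounted successor values.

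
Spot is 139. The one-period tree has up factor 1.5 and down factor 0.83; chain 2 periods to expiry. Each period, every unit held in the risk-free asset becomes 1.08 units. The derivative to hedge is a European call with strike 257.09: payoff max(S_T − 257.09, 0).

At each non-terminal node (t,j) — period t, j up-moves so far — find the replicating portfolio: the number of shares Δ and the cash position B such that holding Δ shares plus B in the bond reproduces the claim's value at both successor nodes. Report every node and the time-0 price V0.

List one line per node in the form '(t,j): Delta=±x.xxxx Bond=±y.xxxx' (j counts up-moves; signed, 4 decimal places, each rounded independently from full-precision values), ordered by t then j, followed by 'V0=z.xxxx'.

The replicating-portfolio and risk-neutral prices coincide; use p* = (1.08−0.83)/(1.5−0.83) = 0.3731 for the latter.
Terminal values V(2,·): V(2,0)=0.0000, V(2,1)=0.0000, V(2,2)=55.6600
(1,0): S=115.3700. Δ = (V_up−V_dn)/(S_up−S_dn) = (0.0000−0.0000)/(173.0550−95.7571) = 0.0000. V = [p*·0.0000 + (1−p*)·0.0000]/1.08 = 0.0000. B = V − Δ·S = 0.0000.
(1,1): S=208.5000. Δ = (V_up−V_dn)/(S_up−S_dn) = (55.6600−0.0000)/(312.7500−173.0550) = 0.3984. V = [p*·55.6600 + (1−p*)·0.0000]/1.08 = 19.2302. B = V − Δ·S = -63.8444.
(0,0): S=139.0000. Δ = (V_up−V_dn)/(S_up−S_dn) = (19.2302−0.0000)/(208.5000−115.3700) = 0.2065. V = [p*·19.2302 + (1−p*)·0.0000]/1.08 = 6.6439. B = V − Δ·S = -22.0579.
Check: Δ(0,0)·S0 + B(0,0) = 6.6439 = V0.

(0,0): Delta=0.2065 Bond=-22.0579
(1,0): Delta=0.0000 Bond=0.0000
(1,1): Delta=0.3984 Bond=-63.8444
V0=6.6439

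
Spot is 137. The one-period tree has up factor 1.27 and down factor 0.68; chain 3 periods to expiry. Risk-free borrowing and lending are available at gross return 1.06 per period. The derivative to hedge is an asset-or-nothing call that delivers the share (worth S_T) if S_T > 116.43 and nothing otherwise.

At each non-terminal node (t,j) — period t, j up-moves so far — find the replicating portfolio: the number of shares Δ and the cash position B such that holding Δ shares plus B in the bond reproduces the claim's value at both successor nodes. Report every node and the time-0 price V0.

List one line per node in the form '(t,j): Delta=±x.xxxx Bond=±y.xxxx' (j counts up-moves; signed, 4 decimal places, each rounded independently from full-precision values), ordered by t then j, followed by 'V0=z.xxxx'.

No-arbitrage ⇒ martingale measure with p* = (R−d)/(u−d) = 0.6441.
Payoff layer (t=3): V(3,0)=0.0000, V(3,1)=0.0000, V(3,2)=150.2578, V(3,3)=280.6285
(2,0): S=63.3488. Δ = (V_up−V_dn)/(S_up−S_dn) = (0.0000−0.0000)/(80.4530−43.0772) = 0.0000. V = [p*·0.0000 + (1−p*)·0.0000]/1.06 = 0.0000. B = V − Δ·S = 0.0000.
(2,1): S=118.3132. Δ = (V_up−V_dn)/(S_up−S_dn) = (150.2578−0.0000)/(150.2578−80.4530) = 2.1525. V = [p*·150.2578 + (1−p*)·0.0000]/1.06 = 91.2983. B = V − Δ·S = -163.3759.
(2,2): S=220.9673. Δ = (V_up−V_dn)/(S_up−S_dn) = (280.6285−150.2578)/(280.6285−150.2578) = 1.0000. V = [p*·280.6285 + (1−p*)·150.2578]/1.06 = 220.9673. B = V − Δ·S = 0.0000.
(1,0): S=93.1600. Δ = (V_up−V_dn)/(S_up−S_dn) = (91.2983−0.0000)/(118.3132−63.3488) = 1.6610. V = [p*·91.2983 + (1−p*)·0.0000]/1.06 = 55.4739. B = V − Δ·S = -99.2690.
(1,1): S=173.9900. Δ = (V_up−V_dn)/(S_up−S_dn) = (220.9673−91.2983)/(220.9673−118.3132) = 1.2632. V = [p*·220.9673 + (1−p*)·91.2983]/1.06 = 164.9188. B = V − Δ·S = -54.8592.
(0,0): S=137.0000. Δ = (V_up−V_dn)/(S_up−S_dn) = (164.9188−55.4739)/(173.9900−93.1600) = 1.3540. V = [p*·164.9188 + (1−p*)·55.4739]/1.06 = 118.8338. B = V − Δ·S = -66.6661.
Check: Δ(0,0)·S0 + B(0,0) = 118.8338 = V0.

(0,0): Delta=1.3540 Bond=-66.6661
(1,0): Delta=1.6610 Bond=-99.2690
(1,1): Delta=1.2632 Bond=-54.8592
(2,0): Delta=0.0000 Bond=0.0000
(2,1): Delta=2.1525 Bond=-163.3759
(2,2): Delta=1.0000 Bond=0.0000
V0=118.8338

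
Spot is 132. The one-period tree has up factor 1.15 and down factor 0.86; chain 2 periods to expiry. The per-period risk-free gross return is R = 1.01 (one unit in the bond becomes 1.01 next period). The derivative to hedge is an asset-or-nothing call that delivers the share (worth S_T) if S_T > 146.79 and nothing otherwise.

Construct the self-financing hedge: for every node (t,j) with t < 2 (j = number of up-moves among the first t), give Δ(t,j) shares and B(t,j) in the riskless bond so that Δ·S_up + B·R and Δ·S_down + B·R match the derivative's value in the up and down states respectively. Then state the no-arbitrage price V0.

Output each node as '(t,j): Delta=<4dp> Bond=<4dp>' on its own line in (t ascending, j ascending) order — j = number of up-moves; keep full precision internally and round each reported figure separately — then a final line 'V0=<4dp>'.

No-arbitrage ⇒ martingale measure with p* = (R−d)/(u−d) = 0.5172.
Payoff layer (t=2): V(2,0)=0.0000, V(2,1)=0.0000, V(2,2)=174.5700
(1,0): S=113.5200. Δ = (V_up−V_dn)/(S_up−S_dn) = (0.0000−0.0000)/(130.5480−97.6272) = 0.0000. V = [p*·0.0000 + (1−p*)·0.0000]/1.01 = 0.0000. B = V − Δ·S = 0.0000.
(1,1): S=151.8000. Δ = (V_up−V_dn)/(S_up−S_dn) = (174.5700−0.0000)/(174.5700−130.5480) = 3.9655. V = [p*·174.5700 + (1−p*)·0.0000]/1.01 = 89.4008. B = V − Δ·S = -512.5647.
(0,0): S=132.0000. Δ = (V_up−V_dn)/(S_up−S_dn) = (89.4008−0.0000)/(151.8000−113.5200) = 2.3354. V = [p*·89.4008 + (1−p*)·0.0000]/1.01 = 45.7840. B = V − Δ·S = -262.4947.
Check: Δ(0,0)·S0 + B(0,0) = 45.7840 = V0.

(0,0): Delta=2.3354 Bond=-262.4947
(1,0): Delta=0.0000 Bond=0.0000
(1,1): Delta=3.9655 Bond=-512.5647
V0=45.7840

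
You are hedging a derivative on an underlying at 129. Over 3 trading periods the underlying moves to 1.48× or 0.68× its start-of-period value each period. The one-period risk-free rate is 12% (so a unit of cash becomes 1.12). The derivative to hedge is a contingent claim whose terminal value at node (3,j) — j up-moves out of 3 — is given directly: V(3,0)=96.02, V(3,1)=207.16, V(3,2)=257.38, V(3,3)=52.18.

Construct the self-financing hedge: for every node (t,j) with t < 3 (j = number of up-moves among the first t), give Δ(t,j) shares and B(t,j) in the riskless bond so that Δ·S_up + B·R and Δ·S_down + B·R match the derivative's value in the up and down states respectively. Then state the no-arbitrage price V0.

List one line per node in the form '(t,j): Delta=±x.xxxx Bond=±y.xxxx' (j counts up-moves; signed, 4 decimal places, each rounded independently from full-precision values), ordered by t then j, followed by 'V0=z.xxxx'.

(0,0): Delta=-0.1136 Bond=151.1449
(1,0): Delta=0.9877 Bond=72.6707
(1,1): Delta=-0.5276 Bond=248.3282
(2,0): Delta=2.3290 Bond=1.3848
(2,1): Delta=0.4835 Bond=146.8509
(2,2): Delta=-0.9078 Bond=385.5357
V0=136.4882

Since d<R<u, set p* = (R−d)/(u−d) = 0.5500; price each node as the discounted p*-expectation of its children.
Terminal values V(3,·): V(3,0)=96.0200, V(3,1)=207.1600, V(3,2)=257.3800, V(3,3)=52.1800
  t=2,j=0: stock 59.6496 → up 88.2814 (V=207.1600), down 40.5617 (V=96.0200). Price 140.3098; hedge Δ=2.3290, bond B=1.3848.
  t=2,j=1: stock 129.8256 → up 192.1419 (V=257.3800), down 88.2814 (V=207.1600). Price 209.6259; hedge Δ=0.4835, bond B=146.8509.
  t=2,j=2: stock 282.5616 → up 418.1912 (V=52.1800), down 192.1419 (V=257.3800). Price 129.0357; hedge Δ=-0.9078, bond B=385.5357.
  t=1,j=0: stock 87.7200 → up 129.8256 (V=209.6259), down 59.6496 (V=140.3098). Price 159.3158; hedge Δ=0.9877, bond B=72.6707.
  t=1,j=1: stock 190.9200 → up 282.5616 (V=129.0357), down 129.8256 (V=209.6259). Price 147.5904; hedge Δ=-0.5276, bond B=248.3282.
  t=0,j=0: stock 129.0000 → up 190.9200 (V=147.5904), down 87.7200 (V=159.3158). Price 136.4882; hedge Δ=-0.1136, bond B=151.1449.
Check: Δ(0,0)·S0 + B(0,0) = 136.4882 = V0.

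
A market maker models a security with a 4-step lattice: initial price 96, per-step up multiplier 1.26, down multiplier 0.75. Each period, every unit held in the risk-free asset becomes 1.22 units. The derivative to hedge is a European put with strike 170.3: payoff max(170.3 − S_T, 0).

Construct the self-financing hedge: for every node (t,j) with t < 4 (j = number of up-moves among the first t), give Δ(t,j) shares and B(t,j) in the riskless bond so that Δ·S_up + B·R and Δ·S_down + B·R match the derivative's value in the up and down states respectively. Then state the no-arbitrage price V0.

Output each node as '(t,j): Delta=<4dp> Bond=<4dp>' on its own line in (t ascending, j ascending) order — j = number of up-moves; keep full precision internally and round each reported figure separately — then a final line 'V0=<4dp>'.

(0,0): Delta=-0.3691 Bond=39.6388
(1,0): Delta=-1.0000 Bond=93.7854
(1,1): Delta=-0.3371 Bond=44.4933
(2,0): Delta=-1.0000 Bond=114.4182
(2,1): Delta=-1.0000 Bond=114.4182
(2,2): Delta=-0.3035 Bond=49.1639
(3,0): Delta=-1.0000 Bond=139.5902
(3,1): Delta=-1.0000 Bond=139.5902
(3,2): Delta=-1.0000 Bond=139.5902
(3,3): Delta=-0.2683 Bond=53.2046
V0=4.2068

Under the risk-neutral measure, an up-move has probability p* = (R−d)/(u−d) = 0.9216 and values discount at R = 1.22.
Terminal payoffs: V(4,0)=139.9250, V(4,1)=119.2700, V(4,2)=84.5696, V(4,3)=26.2729, V(4,4)=0.0000
  t=3,j=0: stock 40.5000 → up 51.0300 (V=119.2700), down 30.3750 (V=139.9250). Price 99.0902; hedge Δ=-1.0000, bond B=139.5902.
  t=3,j=1: stock 68.0400 → up 85.7304 (V=84.5696), down 51.0300 (V=119.2700). Price 71.5502; hedge Δ=-1.0000, bond B=139.5902.
  t=3,j=2: stock 114.3072 → up 144.0271 (V=26.2729), down 85.7304 (V=84.5696). Price 25.2830; hedge Δ=-1.0000, bond B=139.5902.
  t=3,j=3: stock 192.0361 → up 241.9655 (V=0.0000), down 144.0271 (V=26.2729). Price 1.6890; hedge Δ=-0.2683, bond B=53.2046.
  t=2,j=0: stock 54.0000 → up 68.0400 (V=71.5502), down 40.5000 (V=99.0902). Price 60.4182; hedge Δ=-1.0000, bond B=114.4182.
  t=2,j=1: stock 90.7200 → up 114.3072 (V=25.2830), down 68.0400 (V=71.5502). Price 23.6982; hedge Δ=-1.0000, bond B=114.4182.
  t=2,j=2: stock 152.4096 → up 192.0361 (V=1.6890), down 114.3072 (V=25.2830). Price 2.9013; hedge Δ=-0.3035, bond B=49.1639.
  t=1,j=0: stock 72.0000 → up 90.7200 (V=23.6982), down 54.0000 (V=60.4182). Price 21.7854; hedge Δ=-1.0000, bond B=93.7854.
  t=1,j=1: stock 120.9600 → up 152.4096 (V=2.9013), down 90.7200 (V=23.6982). Price 3.7151; hedge Δ=-0.3371, bond B=44.4933.
  t=0,j=0: stock 96.0000 → up 120.9600 (V=3.7151), down 72.0000 (V=21.7854). Price 4.2068; hedge Δ=-0.3691, bond B=39.6388.
The time-0 hedge costs 4.2068, which is the no-arbitrage price.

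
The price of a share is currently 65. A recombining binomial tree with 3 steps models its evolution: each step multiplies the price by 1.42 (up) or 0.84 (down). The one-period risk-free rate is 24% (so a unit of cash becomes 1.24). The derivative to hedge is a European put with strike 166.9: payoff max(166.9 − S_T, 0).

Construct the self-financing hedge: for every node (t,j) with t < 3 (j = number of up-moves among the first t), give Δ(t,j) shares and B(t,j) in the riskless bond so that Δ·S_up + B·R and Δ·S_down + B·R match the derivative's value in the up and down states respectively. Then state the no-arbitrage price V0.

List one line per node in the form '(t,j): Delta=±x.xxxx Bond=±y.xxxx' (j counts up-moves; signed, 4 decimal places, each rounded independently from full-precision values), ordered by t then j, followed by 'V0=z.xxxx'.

Risk-neutral probability p* = (R−d)/(u−d) = (1.24−0.84)/(1.42−0.84) = 0.6897.
Terminal values V(3,·): V(3,0)=128.3742, V(3,1)=101.7731, V(3,2)=56.8046, V(3,3)=0.0000
  t=2,j=0: stock 45.8640 → up 65.1269 (V=101.7731), down 38.5258 (V=128.3742). Price 88.7328; hedge Δ=-1.0000, bond B=134.5968.
  t=2,j=1: stock 77.5320 → up 110.0954 (V=56.8046), down 65.1269 (V=101.7731). Price 57.0648; hedge Δ=-1.0000, bond B=134.5968.
  t=2,j=2: stock 131.0660 → up 186.1137 (V=0.0000), down 110.0954 (V=56.8046). Price 14.2169; hedge Δ=-0.7472, bond B=112.1558.
  t=1,j=0: stock 54.6000 → up 77.5320 (V=57.0648), down 45.8640 (V=88.7328). Price 53.9458; hedge Δ=-1.0000, bond B=108.5458.
  t=1,j=1: stock 92.3000 → up 131.0660 (V=14.2169), down 77.5320 (V=57.0648). Price 22.1891; hedge Δ=-0.8004, bond B=96.0647.
  t=0,j=0: stock 65.0000 → up 92.3000 (V=22.1891), down 54.6000 (V=53.9458). Price 25.8425; hedge Δ=-0.8424, bond B=80.5953.
Each (Δ,B) replicates both successor values, so the strategy is self-financing and V0 is arbitrage-free.

(0,0): Delta=-0.8424 Bond=80.5953
(1,0): Delta=-1.0000 Bond=108.5458
(1,1): Delta=-0.8004 Bond=96.0647
(2,0): Delta=-1.0000 Bond=134.5968
(2,1): Delta=-1.0000 Bond=134.5968
(2,2): Delta=-0.7472 Bond=112.1558
V0=25.8425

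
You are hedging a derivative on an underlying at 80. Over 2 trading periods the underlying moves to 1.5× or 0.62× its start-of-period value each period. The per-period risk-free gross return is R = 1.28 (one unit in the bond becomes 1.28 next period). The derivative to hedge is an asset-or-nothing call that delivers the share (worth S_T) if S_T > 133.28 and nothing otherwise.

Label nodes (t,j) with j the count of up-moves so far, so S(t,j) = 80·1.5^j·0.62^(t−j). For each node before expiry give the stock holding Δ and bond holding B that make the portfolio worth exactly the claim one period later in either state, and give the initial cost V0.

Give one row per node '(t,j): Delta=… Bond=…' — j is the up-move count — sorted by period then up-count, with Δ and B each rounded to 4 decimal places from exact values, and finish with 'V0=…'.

(0,0): Delta=1.4981 Bond=-58.0528
(1,0): Delta=0.0000 Bond=0.0000
(1,1): Delta=1.7045 Bond=-99.0767
V0=61.7981

The replicating-portfolio and risk-neutral prices coincide; use p* = (1.28−0.62)/(1.5−0.62) = 0.7500 for the latter.
Terminal values V(2,·): V(2,0)=0.0000, V(2,1)=0.0000, V(2,2)=180.0000
Node (1,0) S=49.6000: V=(p*·0.0000+(1−p*)·0.0000)/1.28=0.0000; Δ=(0.0000−0.0000)/(74.4000−30.7520)=0.0000; B=V−Δ·S=0.0000
Node (1,1) S=120.0000: V=(p*·180.0000+(1−p*)·0.0000)/1.28=105.4688; Δ=(180.0000−0.0000)/(180.0000−74.4000)=1.7045; B=V−Δ·S=-99.0767
Node (0,0) S=80.0000: V=(p*·105.4688+(1−p*)·0.0000)/1.28=61.7981; Δ=(105.4688−0.0000)/(120.0000−49.6000)=1.4981; B=V−Δ·S=-58.0528
Self-financing check: at every node Δ·S+B equals the discounted successor values.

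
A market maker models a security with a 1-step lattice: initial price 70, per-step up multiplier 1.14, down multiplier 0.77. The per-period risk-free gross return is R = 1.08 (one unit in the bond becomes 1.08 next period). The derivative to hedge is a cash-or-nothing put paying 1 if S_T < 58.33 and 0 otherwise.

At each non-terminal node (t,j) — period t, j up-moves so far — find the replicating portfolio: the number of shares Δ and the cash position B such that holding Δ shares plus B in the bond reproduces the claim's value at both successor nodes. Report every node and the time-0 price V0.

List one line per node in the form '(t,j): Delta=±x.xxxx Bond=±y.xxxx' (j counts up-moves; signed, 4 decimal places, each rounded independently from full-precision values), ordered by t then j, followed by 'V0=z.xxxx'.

Risk-neutral probability p* = (R−d)/(u−d) = (1.08−0.77)/(1.14−0.77) = 0.8378.
At expiry t=1: V(1,0)=1.0000, V(1,1)=0.0000
Node (0,0) S=70.0000: V=(p*·0.0000+(1−p*)·1.0000)/1.08=0.1502; Δ=(0.0000−1.0000)/(79.8000−53.9000)=-0.0386; B=V−Δ·S=2.8529
The time-0 hedge costs 0.1502, which is the no-arbitrage price.

(0,0): Delta=-0.0386 Bond=2.8529
V0=0.1502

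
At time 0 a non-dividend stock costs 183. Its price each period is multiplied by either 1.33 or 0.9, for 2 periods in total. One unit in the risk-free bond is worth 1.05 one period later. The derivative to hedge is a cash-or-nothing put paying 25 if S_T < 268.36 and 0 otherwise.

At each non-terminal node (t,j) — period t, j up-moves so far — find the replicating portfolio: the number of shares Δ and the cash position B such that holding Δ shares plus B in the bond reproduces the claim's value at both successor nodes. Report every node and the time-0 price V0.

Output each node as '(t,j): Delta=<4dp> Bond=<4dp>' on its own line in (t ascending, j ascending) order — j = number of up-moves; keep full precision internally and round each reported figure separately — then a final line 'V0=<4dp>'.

(0,0): Delta=-0.1055 Bond=39.2318
(1,0): Delta=0.0000 Bond=23.8095
(1,1): Delta=-0.2389 Bond=73.6434
V0=19.9164

Risk-neutral probability p* = (R−d)/(u−d) = (1.05−0.9)/(1.33−0.9) = 0.3488.
Terminal values V(2,·): V(2,0)=25.0000, V(2,1)=25.0000, V(2,2)=0.0000
(1,0): S=164.7000. Δ = (V_up−V_dn)/(S_up−S_dn) = (25.0000−25.0000)/(219.0510−148.2300) = 0.0000. V = [p*·25.0000 + (1−p*)·25.0000]/1.05 = 23.8095. B = V − Δ·S = 23.8095.
(1,1): S=243.3900. Δ = (V_up−V_dn)/(S_up−S_dn) = (0.0000−25.0000)/(323.7087−219.0510) = -0.2389. V = [p*·0.0000 + (1−p*)·25.0000]/1.05 = 15.5039. B = V − Δ·S = 73.6434.
(0,0): S=183.0000. Δ = (V_up−V_dn)/(S_up−S_dn) = (15.5039−23.8095)/(243.3900−164.7000) = -0.1055. V = [p*·15.5039 + (1−p*)·23.8095]/1.05 = 19.9164. B = V − Δ·S = 39.2318.
Each (Δ,B) replicates both successor values, so the strategy is self-financing and V0 is arbitrage-free.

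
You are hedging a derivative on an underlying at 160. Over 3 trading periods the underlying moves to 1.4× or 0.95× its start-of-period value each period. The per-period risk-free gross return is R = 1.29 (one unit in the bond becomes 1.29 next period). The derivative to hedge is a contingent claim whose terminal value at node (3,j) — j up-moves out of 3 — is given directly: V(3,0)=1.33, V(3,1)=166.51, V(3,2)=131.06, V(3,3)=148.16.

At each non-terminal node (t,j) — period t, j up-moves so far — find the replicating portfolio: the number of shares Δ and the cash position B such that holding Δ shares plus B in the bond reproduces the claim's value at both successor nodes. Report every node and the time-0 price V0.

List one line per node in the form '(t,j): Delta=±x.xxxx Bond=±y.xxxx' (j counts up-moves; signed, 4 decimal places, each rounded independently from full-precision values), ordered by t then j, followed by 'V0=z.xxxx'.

(0,0): Delta=0.0546 Bond=57.1122
(1,0): Delta=0.1541 Bond=58.5521
(1,1): Delta=0.0327 Bond=78.5674
(2,0): Delta=2.5420 Bond=-269.2894
(2,1): Delta=-0.3702 Bond=187.0922
(2,2): Delta=0.1212 Bond=73.6124
V0=65.8419

The replicating-portfolio and risk-neutral prices coincide; use p* = (1.29−0.95)/(1.4−0.95) = 0.7556 for the latter.
At expiry t=3: V(3,0)=1.3300, V(3,1)=166.5100, V(3,2)=131.0600, V(3,3)=148.1600
  t=2,j=0: stock 144.4000 → up 202.1600 (V=166.5100), down 137.1800 (V=1.3300). Price 97.7773; hedge Δ=2.5420, bond B=-269.2894.
  t=2,j=1: stock 212.8000 → up 297.9200 (V=131.0600), down 202.1600 (V=166.5100). Price 108.3144; hedge Δ=-0.3702, bond B=187.0922.
  t=2,j=2: stock 313.6000 → up 439.0400 (V=148.1600), down 297.9200 (V=131.0600). Price 111.6124; hedge Δ=0.1212, bond B=73.6124.
  t=1,j=0: stock 152.0000 → up 212.8000 (V=108.3144), down 144.4000 (V=97.7773). Price 81.9679; hedge Δ=0.1541, bond B=58.5521.
  t=1,j=1: stock 224.0000 → up 313.6000 (V=111.6124), down 212.8000 (V=108.3144). Price 85.8963; hedge Δ=0.0327, bond B=78.5674.
  t=0,j=0: stock 160.0000 → up 224.0000 (V=85.8963), down 152.0000 (V=81.9679). Price 65.8419; hedge Δ=0.0546, bond B=57.1122.
Check: Δ(0,0)·S0 + B(0,0) = 65.8419 = V0.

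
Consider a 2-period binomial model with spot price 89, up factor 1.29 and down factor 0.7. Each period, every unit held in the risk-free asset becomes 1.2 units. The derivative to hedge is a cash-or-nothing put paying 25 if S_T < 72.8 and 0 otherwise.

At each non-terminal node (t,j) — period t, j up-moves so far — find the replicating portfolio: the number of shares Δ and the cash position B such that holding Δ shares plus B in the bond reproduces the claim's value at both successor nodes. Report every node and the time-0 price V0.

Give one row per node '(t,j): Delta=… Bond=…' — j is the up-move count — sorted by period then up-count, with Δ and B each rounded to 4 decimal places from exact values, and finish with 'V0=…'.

(0,0): Delta=-0.0605 Bond=5.7904
(1,0): Delta=-0.6801 Bond=45.5508
(1,1): Delta=0.0000 Bond=0.0000
V0=0.4040

Since d<R<u, set p* = (R−d)/(u−d) = 0.8475; price each node as the discounted p*-expectation of its children.
Payoff layer (t=2): V(2,0)=25.0000, V(2,1)=0.0000, V(2,2)=0.0000
(1,0): S=62.3000. Δ = (V_up−V_dn)/(S_up−S_dn) = (0.0000−25.0000)/(80.3670−43.6100) = -0.6801. V = [p*·0.0000 + (1−p*)·25.0000]/1.2 = 3.1780. B = V − Δ·S = 45.5508.
(1,1): S=114.8100. Δ = (V_up−V_dn)/(S_up−S_dn) = (0.0000−0.0000)/(148.1049−80.3670) = 0.0000. V = [p*·0.0000 + (1−p*)·0.0000]/1.2 = 0.0000. B = V − Δ·S = 0.0000.
(0,0): S=89.0000. Δ = (V_up−V_dn)/(S_up−S_dn) = (0.0000−3.1780)/(114.8100−62.3000) = -0.0605. V = [p*·0.0000 + (1−p*)·3.1780]/1.2 = 0.4040. B = V − Δ·S = 5.7904.
Self-financing check: at every node Δ·S+B equals the discounted successor values.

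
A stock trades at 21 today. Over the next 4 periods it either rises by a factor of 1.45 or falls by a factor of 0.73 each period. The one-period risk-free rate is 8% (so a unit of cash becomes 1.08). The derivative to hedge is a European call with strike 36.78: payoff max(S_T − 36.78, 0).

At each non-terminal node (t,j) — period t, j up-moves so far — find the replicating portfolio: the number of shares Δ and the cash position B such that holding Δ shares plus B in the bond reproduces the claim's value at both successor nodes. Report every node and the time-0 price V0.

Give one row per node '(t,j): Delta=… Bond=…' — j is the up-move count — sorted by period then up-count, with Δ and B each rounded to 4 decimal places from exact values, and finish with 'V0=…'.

Since d<R<u, set p* = (R−d)/(u−d) = 0.4861; price each node as the discounted p*-expectation of its children.
Payoff layer (t=4): V(4,0)=0.0000, V(4,1)=0.0000, V(4,2)=0.0000, V(4,3)=9.9554, V(4,4)=56.0506
  t=3,j=0: stock 8.1694 → up 11.8456 (V=0.0000), down 5.9636 (V=0.0000). Price 0.0000; hedge Δ=0.0000, bond B=0.0000.
  t=3,j=1: stock 16.2268 → up 23.5289 (V=0.0000), down 11.8456 (V=0.0000). Price 0.0000; hedge Δ=0.0000, bond B=0.0000.
  t=3,j=2: stock 32.2313 → up 46.7354 (V=9.9554), down 23.5289 (V=0.0000). Price 4.4810; hedge Δ=0.4290, bond B=-9.3460.
  t=3,j=3: stock 64.0211 → up 92.8306 (V=56.0506), down 46.7354 (V=9.9554). Price 29.9656; hedge Δ=1.0000, bond B=-34.0556.
  t=2,j=0: stock 11.1909 → up 16.2268 (V=0.0000), down 8.1694 (V=0.0000). Price 0.0000; hedge Δ=0.0000, bond B=0.0000.
  t=2,j=1: stock 22.2285 → up 32.2313 (V=4.4810), down 16.2268 (V=0.0000). Price 2.0169; hedge Δ=0.2800, bond B=-4.2067.
  t=2,j=2: stock 44.1525 → up 64.0211 (V=29.9656), down 32.2313 (V=4.4810). Price 15.6197; hedge Δ=0.8017, bond B=-19.7756.
  t=1,j=0: stock 15.3300 → up 22.2285 (V=2.0169), down 11.1909 (V=0.0000). Price 0.9078; hedge Δ=0.1827, bond B=-1.8934.
  t=1,j=1: stock 30.4500 → up 44.1525 (V=15.6197), down 22.2285 (V=2.0169). Price 7.9902; hedge Δ=0.6205, bond B=-10.9027.
  t=0,j=0: stock 21.0000 → up 30.4500 (V=7.9902), down 15.3300 (V=0.9078). Price 4.0284; hedge Δ=0.4684, bond B=-5.8083.
The time-0 hedge costs 4.0284, which is the no-arbitrage price.

(0,0): Delta=0.4684 Bond=-5.8083
(1,0): Delta=0.1827 Bond=-1.8934
(1,1): Delta=0.6205 Bond=-10.9027
(2,0): Delta=0.0000 Bond=0.0000
(2,1): Delta=0.2800 Bond=-4.2067
(2,2): Delta=0.8017 Bond=-19.7756
(3,0): Delta=0.0000 Bond=0.0000
(3,1): Delta=0.0000 Bond=0.0000
(3,2): Delta=0.4290 Bond=-9.3460
(3,3): Delta=1.0000 Bond=-34.0556
V0=4.0284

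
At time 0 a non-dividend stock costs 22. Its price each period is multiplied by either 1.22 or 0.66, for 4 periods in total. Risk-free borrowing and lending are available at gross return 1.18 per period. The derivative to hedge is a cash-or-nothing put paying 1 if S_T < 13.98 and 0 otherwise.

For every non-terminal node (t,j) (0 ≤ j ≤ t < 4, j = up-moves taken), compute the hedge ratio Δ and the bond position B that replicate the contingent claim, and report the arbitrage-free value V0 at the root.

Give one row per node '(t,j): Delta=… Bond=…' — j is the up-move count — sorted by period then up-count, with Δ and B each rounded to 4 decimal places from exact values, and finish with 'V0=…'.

The replicating-portfolio and risk-neutral prices coincide; use p* = (1.18−0.66)/(1.22−0.66) = 0.9286 for the latter.
Terminal payoffs: V(4,0)=1.0000, V(4,1)=1.0000, V(4,2)=0.0000, V(4,3)=0.0000, V(4,4)=0.0000
  t=3,j=0: stock 6.3249 → up 7.7164 (V=1.0000), down 4.1744 (V=1.0000). Price 0.8475; hedge Δ=0.0000, bond B=0.8475.
  t=3,j=1: stock 11.6915 → up 14.2636 (V=0.0000), down 7.7164 (V=1.0000). Price 0.0605; hedge Δ=-0.1527, bond B=1.8462.
  t=3,j=2: stock 21.6116 → up 26.3661 (V=0.0000), down 14.2636 (V=0.0000). Price 0.0000; hedge Δ=0.0000, bond B=0.0000.
  t=3,j=3: stock 39.9487 → up 48.7374 (V=0.0000), down 26.3661 (V=0.0000). Price 0.0000; hedge Δ=0.0000, bond B=0.0000.
  t=2,j=0: stock 9.5832 → up 11.6915 (V=0.0605), down 6.3249 (V=0.8475). Price 0.0989; hedge Δ=-0.1466, bond B=1.5042.
  t=2,j=1: stock 17.7144 → up 21.6116 (V=0.0000), down 11.6915 (V=0.0605). Price 0.0037; hedge Δ=-0.0061, bond B=0.1118.
  t=2,j=2: stock 32.7448 → up 39.9487 (V=0.0000), down 21.6116 (V=0.0000). Price 0.0000; hedge Δ=0.0000, bond B=0.0000.
  t=1,j=0: stock 14.5200 → up 17.7144 (V=0.0037), down 9.5832 (V=0.0989). Price 0.0089; hedge Δ=-0.0117, bond B=0.1790.
  t=1,j=1: stock 26.8400 → up 32.7448 (V=0.0000), down 17.7144 (V=0.0037). Price 0.0002; hedge Δ=-0.0002, bond B=0.0068.
  t=0,j=0: stock 22.0000 → up 26.8400 (V=0.0002), down 14.5200 (V=0.0089). Price 0.0007; hedge Δ=-0.0007, bond B=0.0162.
Root portfolio cost Δ·22+B reproduces V0=0.0007.

(0,0): Delta=-0.0007 Bond=0.0162
(1,0): Delta=-0.0117 Bond=0.1790
(1,1): Delta=-0.0002 Bond=0.0068
(2,0): Delta=-0.1466 Bond=1.5042
(2,1): Delta=-0.0061 Bond=0.1118
(2,2): Delta=0.0000 Bond=0.0000
(3,0): Delta=0.0000 Bond=0.8475
(3,1): Delta=-0.1527 Bond=1.8462
(3,2): Delta=0.0000 Bond=0.0000
(3,3): Delta=0.0000 Bond=0.0000
V0=0.0007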